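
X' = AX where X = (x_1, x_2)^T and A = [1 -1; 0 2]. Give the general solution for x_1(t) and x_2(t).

x_1(t) = c_1e^(2t) + c_2e^(t), x_2(t) = -c_1e^(2t)

Coefficient matrix A = [[1, -1], [0, 2]].
Characteristic polynomial det(A - λI) = λ^2 - 3λ + 2 = 0.
Eigenvalues λ = 2, 1.
For λ=2: (A-λI) row 1 is [-1, -1], so an eigenvector is (1, -1).
For λ=1: (A-λI) row 1 is [0, -1], so an eigenvector is (1, 0).
General solution: c_1e^(2t)(1,-1) + c_2e^(t)(1,0).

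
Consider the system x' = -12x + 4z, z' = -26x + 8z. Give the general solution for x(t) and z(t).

Coefficient matrix A = [[-12, 4], [-26, 8]].
Characteristic polynomial det(A - λI) = λ^2 + 4λ + 8 = 0.
Eigenvalues λ = -2 ± 2i (complex conjugate pair).
For λ=-2+2i: an eigenvector is (1,3) - i(1,2) = (1 - i, 3 - 2i).
A real fundamental pair from Re and Im of e^((-2+2i)t)v: X_1 = e^(-2t)(cos(2t)·(1,3) + sin(2t)·(1,2)), X_2 = e^(-2t)(sin(2t)·(1,3) - cos(2t)·(1,2)).
General solution: K_1X_1 + K_2X_2.

x(t) = K_1e^(-2t)sin(2t) + K_1e^(-2t)cos(2t) + K_2e^(-2t)sin(2t) - K_2e^(-2t)cos(2t), z(t) = 2K_1e^(-2t)sin(2t) + 3K_1e^(-2t)cos(2t) + 3K_2e^(-2t)sin(2t) - 2K_2e^(-2t)cos(2t)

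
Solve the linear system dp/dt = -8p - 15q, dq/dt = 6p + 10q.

Coefficient matrix A = [[-8, -15], [6, 10]].
Characteristic polynomial det(A - λI) = λ^2 - 2λ + 10 = 0.
Eigenvalues λ = 1 ± 3i (complex conjugate pair).
For λ=1+3i: an eigenvector is (-1,1) - i(-2,1) = (-1 + 2i, 1 - i).
A real fundamental pair from Re and Im of e^((1+3i)t)v: X_1 = e^(t)(cos(3t)·(-1,1) + sin(3t)·(-2,1)), X_2 = e^(t)(sin(3t)·(-1,1) - cos(3t)·(-2,1)).
General solution: K_1X_1 + K_2X_2.

p(t) = -2K_1e^(t)sin(3t) - K_1e^(t)cos(3t) - K_2e^(t)sin(3t) + 2K_2e^(t)cos(3t), q(t) = K_1e^(t)sin(3t) + K_1e^(t)cos(3t) + K_2e^(t)sin(3t) - K_2e^(t)cos(3t)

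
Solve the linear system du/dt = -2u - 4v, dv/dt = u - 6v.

u(t) = 2K_1e^(-4t) + 2K_2te^(-4t) + K_2e^(-4t), v(t) = K_1e^(-4t) + K_2te^(-4t)

Coefficient matrix A = [[-2, -4], [1, -6]].
Characteristic polynomial det(A - λI) = λ^2 + 8λ + 16 = 0.
Single eigenvalue λ = -4 with algebraic multiplicity 2.
Eigenvector v = (2,1); generalized eigenvector w with (A-λI)w=v is (1,0).
General solution: e^(-4t)[K_1·v + K_2·(t·v + w)].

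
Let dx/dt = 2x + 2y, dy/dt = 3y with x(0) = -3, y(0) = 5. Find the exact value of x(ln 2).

A = [[2,2],[0,3]]; eigenvalues λ = 2, 3.
Eigenvectors: (1,0) for λ=2, (-2,-1) for λ=3.
From the initial condition, c_1 = -13, c_2 = -5.
x(ln 2) = (-13)(2^2)(1) + (-5)(2^3)(-2) = 28.

28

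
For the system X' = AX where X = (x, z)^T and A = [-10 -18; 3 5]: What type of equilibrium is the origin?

stable node

A = [[-10,-18],[3,5]]; det(A-λI) = λ^2 + 5λ + 4.
λ = -4, -1: both negative.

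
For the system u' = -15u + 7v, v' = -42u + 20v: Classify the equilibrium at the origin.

saddle

A = [[-15,7],[-42,20]]; det(A-λI) = λ^2 - 5λ - 6.
λ = 6, -1: opposite signs.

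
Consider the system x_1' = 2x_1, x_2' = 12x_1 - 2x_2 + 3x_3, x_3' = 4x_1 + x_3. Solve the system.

Coefficient matrix A = [[2, 0, 0], [12, -2, 3], [4, 0, 1]].
det(A - λI) = 0 gives eigenvalues λ = 2, -2, 1.
For λ=2: eigenvector (1,6,4).
For λ=-2: eigenvector (0,1,0).
For λ=1: eigenvector (0,1,1).
General solution: c_1e^(2t)(1,6,4) + c_2e^(-2t)(0,1,0) + c_3e^(t)(0,1,1).

x_1(t) = c_1e^(2t), x_2(t) = 6c_1e^(2t) + c_2e^(-2t) + c_3e^(t), x_3(t) = 4c_1e^(2t) + c_3e^(t)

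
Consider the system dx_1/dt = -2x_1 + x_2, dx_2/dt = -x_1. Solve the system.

x_1(t) = c_1e^(-t) + c_2te^(-t) + 2c_2e^(-t), x_2(t) = c_1e^(-t) + c_2te^(-t) + 3c_2e^(-t)

Coefficient matrix A = [[-2, 1], [-1, 0]].
Characteristic polynomial det(A - λI) = λ^2 + 2λ + 1 = 0.
Single eigenvalue λ = -1 with algebraic multiplicity 2.
Eigenvector v = (1,1); generalized eigenvector w with (A-λI)w=v is (2,3).
General solution: e^(-t)[c_1·v + c_2·(t·v + w)].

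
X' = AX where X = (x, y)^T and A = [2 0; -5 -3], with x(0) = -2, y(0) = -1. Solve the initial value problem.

x(t) = -2e^(2t), y(t) = 2e^(2t) - 3e^(-3t)

Coefficient matrix A = [[2, 0], [-5, -3]].
Characteristic polynomial det(A - λI) = λ^2 + λ - 6 = 0.
Eigenvalues λ = 2, -3.
For λ=2: (A-λI) row 2 is [-5, -5], so an eigenvector is (1, -1).
For λ=-3: (A-λI) row 1 is [5, 0], so an eigenvector is (0, 1).
General solution: c_1e^(2t)(1,-1) + c_2e^(-3t)(0,1).
Applying x(0)=-2, y(0)=-1 gives c_1=-2, c_2=-3.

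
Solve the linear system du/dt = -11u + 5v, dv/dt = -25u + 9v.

Coefficient matrix A = [[-11, 5], [-25, 9]].
Characteristic polynomial det(A - λI) = λ^2 + 2λ + 26 = 0.
Eigenvalues λ = -1 ± 5i (complex conjugate pair).
For λ=-1+5i: an eigenvector is (0,1) - i(1,2) = (0 - i, 1 - 2i).
A real fundamental pair from Re and Im of e^((-1+5i)t)v: X_1 = e^(-t)(cos(5t)·(0,1) + sin(5t)·(1,2)), X_2 = e^(-t)(sin(5t)·(0,1) - cos(5t)·(1,2)).
General solution: C_1X_1 + C_2X_2.

u(t) = C_1e^(-t)sin(5t) - C_2e^(-t)cos(5t), v(t) = 2C_1e^(-t)sin(5t) + C_1e^(-t)cos(5t) + C_2e^(-t)sin(5t) - 2C_2e^(-t)cos(5t)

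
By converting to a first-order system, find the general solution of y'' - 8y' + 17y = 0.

y(t) = K_1e^(4t)cos(t) + K_2e^(4t)sin(t)

Let x_1 = y, x_2 = y'. Then x_1' = x_2 and x_2' = -17x_1 + 8x_2.
A = [[0,1],[-17,8]]; det(A-λI) = λ^2 - 8λ + 17.
Eigenvalues λ = 4 ± i.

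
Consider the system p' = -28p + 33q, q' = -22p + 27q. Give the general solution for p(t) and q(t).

Coefficient matrix A = [[-28, 33], [-22, 27]].
Characteristic polynomial det(A - λI) = λ^2 + λ - 30 = 0.
Eigenvalues λ = 5, -6.
For λ=5: (A-λI) row 1 is [-33, 33], so an eigenvector is (-1, -1).
For λ=-6: (A-λI) row 1 is [-22, 33], so an eigenvector is (-3, -2).
General solution: K_1e^(5t)(-1,-1) + K_2e^(-6t)(-3,-2).

p(t) = -K_1e^(5t) - 3K_2e^(-6t), q(t) = -K_1e^(5t) - 2K_2e^(-6t)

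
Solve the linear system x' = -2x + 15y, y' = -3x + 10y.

x(t) = c_1e^(4t)sin(3t) + 2c_1e^(4t)cos(3t) + 2c_2e^(4t)sin(3t) - c_2e^(4t)cos(3t), y(t) = c_1e^(4t)cos(3t) + c_2e^(4t)sin(3t)

Coefficient matrix A = [[-2, 15], [-3, 10]].
Characteristic polynomial det(A - λI) = λ^2 - 8λ + 25 = 0.
Eigenvalues λ = 4 ± 3i (complex conjugate pair).
For λ=4+3i: an eigenvector is (2,1) - i(1,0) = (2 - i, 1).
A real fundamental pair from Re and Im of e^((4+3i)t)v: X_1 = e^(4t)(cos(3t)·(2,1) + sin(3t)·(1,0)), X_2 = e^(4t)(sin(3t)·(2,1) - cos(3t)·(1,0)).
General solution: c_1X_1 + c_2X_2.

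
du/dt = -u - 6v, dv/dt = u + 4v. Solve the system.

u(t) = 2C_1e^(2t) - 3C_2e^(t), v(t) = -C_1e^(2t) + C_2e^(t)

Coefficient matrix A = [[-1, -6], [1, 4]].
Characteristic polynomial det(A - λI) = λ^2 - 3λ + 2 = 0.
Eigenvalues λ = 2, 1.
For λ=2: (A-λI) row 1 is [-3, -6], so an eigenvector is (2, -1).
For λ=1: (A-λI) row 1 is [-2, -6], so an eigenvector is (-3, 1).
General solution: C_1e^(2t)(2,-1) + C_2e^(t)(-3,1).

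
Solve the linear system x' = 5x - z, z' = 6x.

x(t) = -c_1e^(3t) - c_2e^(2t), z(t) = -2c_1e^(3t) - 3c_2e^(2t)

Coefficient matrix A = [[5, -1], [6, 0]].
Characteristic polynomial det(A - λI) = λ^2 - 5λ + 6 = 0.
Eigenvalues λ = 3, 2.
For λ=3: (A-λI) row 1 is [2, -1], so an eigenvector is (-1, -2).
For λ=2: (A-λI) row 1 is [3, -1], so an eigenvector is (-1, -3).
General solution: c_1e^(3t)(-1,-2) + c_2e^(2t)(-1,-3).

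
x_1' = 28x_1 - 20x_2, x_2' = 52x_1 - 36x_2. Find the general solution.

x_1(t) = 2K_1e^(-4t)sin(4t) - K_1e^(-4t)cos(4t) - K_2e^(-4t)sin(4t) - 2K_2e^(-4t)cos(4t), x_2(t) = 3K_1e^(-4t)sin(4t) - 2K_1e^(-4t)cos(4t) - 2K_2e^(-4t)sin(4t) - 3K_2e^(-4t)cos(4t)

Coefficient matrix A = [[28, -20], [52, -36]].
Characteristic polynomial det(A - λI) = λ^2 + 8λ + 32 = 0.
Eigenvalues λ = -4 ± 4i (complex conjugate pair).
For λ=-4+4i: an eigenvector is (-1,-2) - i(2,3) = (-1 - 2i, -2 - 3i).
A real fundamental pair from Re and Im of e^((-4+4i)t)v: X_1 = e^(-4t)(cos(4t)·(-1,-2) + sin(4t)·(2,3)), X_2 = e^(-4t)(sin(4t)·(-1,-2) - cos(4t)·(2,3)).
General solution: K_1X_1 + K_2X_2.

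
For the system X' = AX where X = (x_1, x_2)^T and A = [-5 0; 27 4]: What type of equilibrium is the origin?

A = [[-5,0],[27,4]]; det(A-λI) = λ^2 + λ - 20.
λ = 4, -5: opposite signs.

saddle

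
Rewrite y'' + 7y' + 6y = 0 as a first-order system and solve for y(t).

Let x_1 = y, x_2 = y'. Then x_1' = x_2 and x_2' = -6x_1 - 7x_2.
A = [[0,1],[-6,-7]]; det(A-λI) = λ^2 + 7λ + 6.
Eigenvalues λ = -6, -1 with eigenvectors (1,-6), (1,-1).

y(t) = K_1e^(-6t) + K_2e^(-t)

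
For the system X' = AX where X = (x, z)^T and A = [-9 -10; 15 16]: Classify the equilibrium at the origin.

unstable node

A = [[-9,-10],[15,16]]; det(A-λI) = λ^2 - 7λ + 6.
λ = 6, 1: both positive.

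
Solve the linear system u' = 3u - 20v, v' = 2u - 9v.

Coefficient matrix A = [[3, -20], [2, -9]].
Characteristic polynomial det(A - λI) = λ^2 + 6λ + 13 = 0.
Eigenvalues λ = -3 ± 2i (complex conjugate pair).
For λ=-3+2i: an eigenvector is (-1,0) - i(-3,-1) = (-1 + 3i, 0 + i).
A real fundamental pair from Re and Im of e^((-3+2i)t)v: X_1 = e^(-3t)(cos(2t)·(-1,0) + sin(2t)·(-3,-1)), X_2 = e^(-3t)(sin(2t)·(-1,0) - cos(2t)·(-3,-1)).
General solution: C_1X_1 + C_2X_2.

u(t) = -3C_1e^(-3t)sin(2t) - C_1e^(-3t)cos(2t) - C_2e^(-3t)sin(2t) + 3C_2e^(-3t)cos(2t), v(t) = -C_1e^(-3t)sin(2t) + C_2e^(-3t)cos(2t)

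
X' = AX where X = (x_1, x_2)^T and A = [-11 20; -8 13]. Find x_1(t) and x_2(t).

Coefficient matrix A = [[-11, 20], [-8, 13]].
Characteristic polynomial det(A - λI) = λ^2 - 2λ + 17 = 0.
Eigenvalues λ = 1 ± 4i (complex conjugate pair).
For λ=1+4i: an eigenvector is (-2,-1) - i(1,1) = (-2 - i, -1 - i).
A real fundamental pair from Re and Im of e^((1+4i)t)v: X_1 = e^(t)(cos(4t)·(-2,-1) + sin(4t)·(1,1)), X_2 = e^(t)(sin(4t)·(-2,-1) - cos(4t)·(1,1)).
General solution: c_1X_1 + c_2X_2.

x_1(t) = c_1e^(t)sin(4t) - 2c_1e^(t)cos(4t) - 2c_2e^(t)sin(4t) - c_2e^(t)cos(4t), x_2(t) = c_1e^(t)sin(4t) - c_1e^(t)cos(4t) - c_2e^(t)sin(4t) - c_2e^(t)cos(4t)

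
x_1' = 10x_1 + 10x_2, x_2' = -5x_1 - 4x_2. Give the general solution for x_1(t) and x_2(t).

x_1(t) = -3C_1e^(3t)sin(t) + C_1e^(3t)cos(t) + C_2e^(3t)sin(t) + 3C_2e^(3t)cos(t), x_2(t) = 2C_1e^(3t)sin(t) - C_1e^(3t)cos(t) - C_2e^(3t)sin(t) - 2C_2e^(3t)cos(t)

Coefficient matrix A = [[10, 10], [-5, -4]].
Characteristic polynomial det(A - λI) = λ^2 - 6λ + 10 = 0.
Eigenvalues λ = 3 ± i (complex conjugate pair).
For λ=3+i: an eigenvector is (1,-1) - i(-3,2) = (1 + 3i, -1 - 2i).
A real fundamental pair from Re and Im of e^((3+i)t)v: X_1 = e^(3t)(cos(t)·(1,-1) + sin(t)·(-3,2)), X_2 = e^(3t)(sin(t)·(1,-1) - cos(t)·(-3,2)).
General solution: C_1X_1 + C_2X_2.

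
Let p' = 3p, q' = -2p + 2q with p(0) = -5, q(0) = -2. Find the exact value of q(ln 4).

A = [[3,0],[-2,2]]; eigenvalues λ = 3, 2.
Eigenvectors: (1,-2) for λ=3, (0,-1) for λ=2.
From the initial condition, c_1 = -5, c_2 = 12.
q(ln 4) = (-5)(4^3)(-2) + (12)(4^2)(-1) = 448.

448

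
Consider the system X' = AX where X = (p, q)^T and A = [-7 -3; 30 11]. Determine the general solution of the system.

Coefficient matrix A = [[-7, -3], [30, 11]].
Characteristic polynomial det(A - λI) = λ^2 - 4λ + 13 = 0.
Eigenvalues λ = 2 ± 3i (complex conjugate pair).
For λ=2+3i: an eigenvector is (0,-1) - i(1,-3) = (0 - i, -1 + 3i).
A real fundamental pair from Re and Im of e^((2+3i)t)v: X_1 = e^(2t)(cos(3t)·(0,-1) + sin(3t)·(1,-3)), X_2 = e^(2t)(sin(3t)·(0,-1) - cos(3t)·(1,-3)).
General solution: C_1X_1 + C_2X_2.

p(t) = C_1e^(2t)sin(3t) - C_2e^(2t)cos(3t), q(t) = -3C_1e^(2t)sin(3t) - C_1e^(2t)cos(3t) - C_2e^(2t)sin(3t) + 3C_2e^(2t)cos(3t)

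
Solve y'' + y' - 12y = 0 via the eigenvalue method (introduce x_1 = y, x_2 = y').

Let x_1 = y, x_2 = y'. Then x_1' = x_2 and x_2' = 12x_1 - x_2.
A = [[0,1],[12,-1]]; det(A-λI) = λ^2 + λ - 12.
Eigenvalues λ = -4, 3 with eigenvectors (1,-4), (1,3).

y(t) = c_1e^(-4t) + c_2e^(3t)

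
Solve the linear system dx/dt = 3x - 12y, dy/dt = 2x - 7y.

Coefficient matrix A = [[3, -12], [2, -7]].
Characteristic polynomial det(A - λI) = λ^2 + 4λ + 3 = 0.
Eigenvalues λ = -3, -1.
For λ=-3: (A-λI) row 1 is [6, -12], so an eigenvector is (-2, -1).
For λ=-1: (A-λI) row 1 is [4, -12], so an eigenvector is (3, 1).
General solution: C_1e^(-3t)(-2,-1) + C_2e^(-t)(3,1).

x(t) = -2C_1e^(-3t) + 3C_2e^(-t), y(t) = -C_1e^(-3t) + C_2e^(-t)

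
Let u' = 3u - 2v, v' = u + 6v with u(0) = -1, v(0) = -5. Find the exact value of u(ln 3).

A = [[3,-2],[1,6]]; eigenvalues λ = 5, 4.
Eigenvectors: (1,-1) for λ=5, (-2,1) for λ=4.
From the initial condition, c_1 = 11, c_2 = 6.
u(ln 3) = (11)(3^5)(1) + (6)(3^4)(-2) = 1701.

1701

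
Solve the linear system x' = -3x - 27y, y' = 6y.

Coefficient matrix A = [[-3, -27], [0, 6]].
Characteristic polynomial det(A - λI) = λ^2 - 3λ - 18 = 0.
Eigenvalues λ = -3, 6.
For λ=-3: (A-λI) row 1 is [0, -27], so an eigenvector is (-1, 0).
For λ=6: (A-λI) row 1 is [-9, -27], so an eigenvector is (3, -1).
General solution: c_1e^(-3t)(-1,0) + c_2e^(6t)(3,-1).

x(t) = -c_1e^(-3t) + 3c_2e^(6t), y(t) = -c_2e^(6t)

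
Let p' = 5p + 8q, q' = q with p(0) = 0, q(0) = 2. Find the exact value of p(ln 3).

960

A = [[5,8],[0,1]]; eigenvalues λ = 1, 5.
Eigenvectors: (2,-1) for λ=1, (-1,0) for λ=5.
From the initial condition, c_1 = -2, c_2 = -4.
p(ln 3) = (-2)(3^1)(2) + (-4)(3^5)(-1) = 960.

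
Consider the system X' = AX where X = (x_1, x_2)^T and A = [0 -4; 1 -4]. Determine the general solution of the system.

x_1(t) = 2C_1e^(-2t) + 2C_2te^(-2t) - C_2e^(-2t), x_2(t) = C_1e^(-2t) + C_2te^(-2t) - C_2e^(-2t)

Coefficient matrix A = [[0, -4], [1, -4]].
Characteristic polynomial det(A - λI) = λ^2 + 4λ + 4 = 0.
Single eigenvalue λ = -2 with algebraic multiplicity 2.
Eigenvector v = (2,1); generalized eigenvector w with (A-λI)w=v is (-1,-1).
General solution: e^(-2t)[C_1·v + C_2·(t·v + w)].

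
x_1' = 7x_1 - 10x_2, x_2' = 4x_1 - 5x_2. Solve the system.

x_1(t) = 2c_1e^(t)sin(2t) - c_1e^(t)cos(2t) - c_2e^(t)sin(2t) - 2c_2e^(t)cos(2t), x_2(t) = c_1e^(t)sin(2t) - c_1e^(t)cos(2t) - c_2e^(t)sin(2t) - c_2e^(t)cos(2t)

Coefficient matrix A = [[7, -10], [4, -5]].
Characteristic polynomial det(A - λI) = λ^2 - 2λ + 5 = 0.
Eigenvalues λ = 1 ± 2i (complex conjugate pair).
For λ=1+2i: an eigenvector is (-1,-1) - i(2,1) = (-1 - 2i, -1 - i).
A real fundamental pair from Re and Im of e^((1+2i)t)v: X_1 = e^(t)(cos(2t)·(-1,-1) + sin(2t)·(2,1)), X_2 = e^(t)(sin(2t)·(-1,-1) - cos(2t)·(2,1)).
General solution: c_1X_1 + c_2X_2.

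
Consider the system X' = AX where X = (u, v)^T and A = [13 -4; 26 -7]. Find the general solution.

Coefficient matrix A = [[13, -4], [26, -7]].
Characteristic polynomial det(A - λI) = λ^2 - 6λ + 13 = 0.
Eigenvalues λ = 3 ± 2i (complex conjugate pair).
For λ=3+2i: an eigenvector is (-1,-2) - i(-1,-3) = (-1 + i, -2 + 3i).
A real fundamental pair from Re and Im of e^((3+2i)t)v: X_1 = e^(3t)(cos(2t)·(-1,-2) + sin(2t)·(-1,-3)), X_2 = e^(3t)(sin(2t)·(-1,-2) - cos(2t)·(-1,-3)).
General solution: K_1X_1 + K_2X_2.

u(t) = -K_1e^(3t)sin(2t) - K_1e^(3t)cos(2t) - K_2e^(3t)sin(2t) + K_2e^(3t)cos(2t), v(t) = -3K_1e^(3t)sin(2t) - 2K_1e^(3t)cos(2t) - 2K_2e^(3t)sin(2t) + 3K_2e^(3t)cos(2t)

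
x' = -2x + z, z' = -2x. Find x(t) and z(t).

Coefficient matrix A = [[-2, 1], [-2, 0]].
Characteristic polynomial det(A - λI) = λ^2 + 2λ + 2 = 0.
Eigenvalues λ = -1 ± i (complex conjugate pair).
For λ=-1+i: an eigenvector is (-1,-1) - i(0,1) = (-1, -1 - i).
A real fundamental pair from Re and Im of e^((-1+i)t)v: X_1 = e^(-t)(cos(t)·(-1,-1) + sin(t)·(0,1)), X_2 = e^(-t)(sin(t)·(-1,-1) - cos(t)·(0,1)).
General solution: c_1X_1 + c_2X_2.

x(t) = -c_1e^(-t)cos(t) - c_2e^(-t)sin(t), z(t) = c_1e^(-t)sin(t) - c_1e^(-t)cos(t) - c_2e^(-t)sin(t) - c_2e^(-t)cos(t)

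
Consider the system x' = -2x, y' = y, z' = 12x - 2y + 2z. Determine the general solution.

x(t) = c_1e^(-2t), y(t) = c_2e^(t), z(t) = -3c_1e^(-2t) + 2c_2e^(t) + c_3e^(2t)

Coefficient matrix A = [[-2, 0, 0], [0, 1, 0], [12, -2, 2]].
det(A - λI) = 0 gives eigenvalues λ = -2, 1, 2.
For λ=-2: eigenvector (1,0,-3).
For λ=1: eigenvector (0,1,2).
For λ=2: eigenvector (0,0,1).
General solution: c_1e^(-2t)(1,0,-3) + c_2e^(t)(0,1,2) + c_3e^(2t)(0,0,1).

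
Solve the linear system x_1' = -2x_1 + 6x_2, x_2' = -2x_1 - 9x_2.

Coefficient matrix A = [[-2, 6], [-2, -9]].
Characteristic polynomial det(A - λI) = λ^2 + 11λ + 30 = 0.
Eigenvalues λ = -5, -6.
For λ=-5: (A-λI) row 1 is [3, 6], so an eigenvector is (2, -1).
For λ=-6: (A-λI) row 1 is [4, 6], so an eigenvector is (3, -2).
General solution: K_1e^(-5t)(2,-1) + K_2e^(-6t)(3,-2).

x_1(t) = 2K_1e^(-5t) + 3K_2e^(-6t), x_2(t) = -K_1e^(-5t) - 2K_2e^(-6t)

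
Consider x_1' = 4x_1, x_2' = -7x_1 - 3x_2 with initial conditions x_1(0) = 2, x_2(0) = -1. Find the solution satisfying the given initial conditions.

x_1(t) = 2e^(4t), x_2(t) = -2e^(4t) + e^(-3t)

Coefficient matrix A = [[4, 0], [-7, -3]].
Characteristic polynomial det(A - λI) = λ^2 - λ - 12 = 0.
Eigenvalues λ = 4, -3.
For λ=4: (A-λI) row 2 is [-7, -7], so an eigenvector is (-1, 1).
For λ=-3: (A-λI) row 1 is [7, 0], so an eigenvector is (0, -1).
General solution: c_1e^(4t)(-1,1) + c_2e^(-3t)(0,-1).
Applying x_1(0)=2, x_2(0)=-1 gives c_1=-2, c_2=-1.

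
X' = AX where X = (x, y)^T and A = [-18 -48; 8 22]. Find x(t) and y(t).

Coefficient matrix A = [[-18, -48], [8, 22]].
Characteristic polynomial det(A - λI) = λ^2 - 4λ - 12 = 0.
Eigenvalues λ = -2, 6.
For λ=-2: (A-λI) row 1 is [-16, -48], so an eigenvector is (-3, 1).
For λ=6: (A-λI) row 1 is [-24, -48], so an eigenvector is (-2, 1).
General solution: K_1e^(-2t)(-3,1) + K_2e^(6t)(-2,1).

x(t) = -3K_1e^(-2t) - 2K_2e^(6t), y(t) = K_1e^(-2t) + K_2e^(6t)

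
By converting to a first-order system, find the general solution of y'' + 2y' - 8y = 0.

Let x_1 = y, x_2 = y'. Then x_1' = x_2 and x_2' = 8x_1 - 2x_2.
A = [[0,1],[8,-2]]; det(A-λI) = λ^2 + 2λ - 8.
Eigenvalues λ = 2, -4 with eigenvectors (1,2), (1,-4).

y(t) = c_1e^(2t) + c_2e^(-4t)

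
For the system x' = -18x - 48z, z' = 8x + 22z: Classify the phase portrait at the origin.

A = [[-18,-48],[8,22]]; det(A-λI) = λ^2 - 4λ - 12.
λ = 6, -2: opposite signs.

saddle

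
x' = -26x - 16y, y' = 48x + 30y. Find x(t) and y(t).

x(t) = c_1e^(6t) + 2c_2e^(-2t), y(t) = -2c_1e^(6t) - 3c_2e^(-2t)

Coefficient matrix A = [[-26, -16], [48, 30]].
Characteristic polynomial det(A - λI) = λ^2 - 4λ - 12 = 0.
Eigenvalues λ = 6, -2.
For λ=6: (A-λI) row 1 is [-32, -16], so an eigenvector is (1, -2).
For λ=-2: (A-λI) row 1 is [-24, -16], so an eigenvector is (2, -3).
General solution: c_1e^(6t)(1,-2) + c_2e^(-2t)(2,-3).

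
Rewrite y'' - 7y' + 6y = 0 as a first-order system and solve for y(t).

y(t) = C_1e^(6t) + C_2e^(t)

Let x_1 = y, x_2 = y'. Then x_1' = x_2 and x_2' = -6x_1 + 7x_2.
A = [[0,1],[-6,7]]; det(A-λI) = λ^2 - 7λ + 6.
Eigenvalues λ = 6, 1 with eigenvectors (1,6), (1,1).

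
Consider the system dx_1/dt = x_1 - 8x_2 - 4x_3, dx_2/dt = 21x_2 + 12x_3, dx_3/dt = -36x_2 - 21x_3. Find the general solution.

Coefficient matrix A = [[1, -8, -4], [0, 21, 12], [0, -36, -21]].
det(A - λI) = 0 gives eigenvalues λ = -3, 1, 3.
For λ=-3: eigenvector (0,1,-2).
For λ=1: eigenvector (1,0,0).
For λ=3: eigenvector (-2,2,-3).
General solution: K_1e^(-3t)(0,1,-2) + K_2e^(t)(1,0,0) + K_3e^(3t)(-2,2,-3).

x_1(t) = K_2e^(t) - 2K_3e^(3t), x_2(t) = K_1e^(-3t) + 2K_3e^(3t), x_3(t) = -2K_1e^(-3t) - 3K_3e^(3t)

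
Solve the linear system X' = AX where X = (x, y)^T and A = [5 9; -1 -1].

x(t) = -3c_1e^(2t) - 3c_2te^(2t) - c_2e^(2t), y(t) = c_1e^(2t) + c_2te^(2t)

Coefficient matrix A = [[5, 9], [-1, -1]].
Characteristic polynomial det(A - λI) = λ^2 - 4λ + 4 = 0.
Single eigenvalue λ = 2 with algebraic multiplicity 2.
Eigenvector v = (-3,1); generalized eigenvector w with (A-λI)w=v is (-1,0).
General solution: e^(2t)[c_1·v + c_2·(t·v + w)].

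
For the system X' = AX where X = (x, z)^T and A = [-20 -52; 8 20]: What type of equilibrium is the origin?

A = [[-20,-52],[8,20]]; det(A-λI) = λ^2 + 16.
λ = 0 ± 4i: zero real part.

center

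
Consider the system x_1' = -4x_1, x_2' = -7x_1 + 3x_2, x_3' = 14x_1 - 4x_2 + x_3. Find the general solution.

Coefficient matrix A = [[-4, 0, 0], [-7, 3, 0], [14, -4, 1]].
det(A - λI) = 0 gives eigenvalues λ = 1, 3, -4.
For λ=1: eigenvector (0,0,1).
For λ=3: eigenvector (0,1,-2).
For λ=-4: eigenvector (1,1,-2).
General solution: c_1e^(t)(0,0,1) + c_2e^(3t)(0,1,-2) + c_3e^(-4t)(1,1,-2).

x_1(t) = c_3e^(-4t), x_2(t) = c_2e^(3t) + c_3e^(-4t), x_3(t) = c_1e^(t) - 2c_2e^(3t) - 2c_3e^(-4t)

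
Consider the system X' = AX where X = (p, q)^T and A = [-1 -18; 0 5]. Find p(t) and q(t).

p(t) = -c_1e^(-t) + 3c_2e^(5t), q(t) = -c_2e^(5t)

Coefficient matrix A = [[-1, -18], [0, 5]].
Characteristic polynomial det(A - λI) = λ^2 - 4λ - 5 = 0.
Eigenvalues λ = -1, 5.
For λ=-1: (A-λI) row 1 is [0, -18], so an eigenvector is (-1, 0).
For λ=5: (A-λI) row 1 is [-6, -18], so an eigenvector is (3, -1).
General solution: c_1e^(-t)(-1,0) + c_2e^(5t)(3,-1).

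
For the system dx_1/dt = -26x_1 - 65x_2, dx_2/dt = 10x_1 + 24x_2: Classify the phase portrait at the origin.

stable spiral

A = [[-26,-65],[10,24]]; det(A-λI) = λ^2 + 2λ + 26.
λ = -1 ± 5i: negative real part.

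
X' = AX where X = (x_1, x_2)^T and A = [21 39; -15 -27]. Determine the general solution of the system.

Coefficient matrix A = [[21, 39], [-15, -27]].
Characteristic polynomial det(A - λI) = λ^2 + 6λ + 18 = 0.
Eigenvalues λ = -3 ± 3i (complex conjugate pair).
For λ=-3+3i: an eigenvector is (-2,1) - i(-3,2) = (-2 + 3i, 1 - 2i).
A real fundamental pair from Re and Im of e^((-3+3i)t)v: X_1 = e^(-3t)(cos(3t)·(-2,1) + sin(3t)·(-3,2)), X_2 = e^(-3t)(sin(3t)·(-2,1) - cos(3t)·(-3,2)).
General solution: c_1X_1 + c_2X_2.

x_1(t) = -3c_1e^(-3t)sin(3t) - 2c_1e^(-3t)cos(3t) - 2c_2e^(-3t)sin(3t) + 3c_2e^(-3t)cos(3t), x_2(t) = 2c_1e^(-3t)sin(3t) + c_1e^(-3t)cos(3t) + c_2e^(-3t)sin(3t) - 2c_2e^(-3t)cos(3t)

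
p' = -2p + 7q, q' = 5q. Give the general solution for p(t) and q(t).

p(t) = -C_1e^(5t) + C_2e^(-2t), q(t) = -C_1e^(5t)

Coefficient matrix A = [[-2, 7], [0, 5]].
Characteristic polynomial det(A - λI) = λ^2 - 3λ - 10 = 0.
Eigenvalues λ = 5, -2.
For λ=5: (A-λI) row 1 is [-7, 7], so an eigenvector is (-1, -1).
For λ=-2: (A-λI) row 1 is [0, 7], so an eigenvector is (1, 0).
General solution: C_1e^(5t)(-1,-1) + C_2e^(-2t)(1,0).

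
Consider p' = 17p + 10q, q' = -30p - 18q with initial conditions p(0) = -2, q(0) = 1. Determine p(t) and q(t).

Coefficient matrix A = [[17, 10], [-30, -18]].
Characteristic polynomial det(A - λI) = λ^2 + λ - 6 = 0.
Eigenvalues λ = 2, -3.
For λ=2: (A-λI) row 1 is [15, 10], so an eigenvector is (-2, 3).
For λ=-3: (A-λI) row 1 is [20, 10], so an eigenvector is (1, -2).
General solution: c_1e^(2t)(-2,3) + c_2e^(-3t)(1,-2).
Applying p(0)=-2, q(0)=1 gives c_1=3, c_2=4.

p(t) = -6e^(2t) + 4e^(-3t), q(t) = 9e^(2t) - 8e^(-3t)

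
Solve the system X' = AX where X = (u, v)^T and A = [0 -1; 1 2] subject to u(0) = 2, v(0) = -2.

u(t) = 2e^(t), v(t) = -2e^(t)

Coefficient matrix A = [[0, -1], [1, 2]].
Characteristic polynomial det(A - λI) = λ^2 - 2λ + 1 = 0.
Single eigenvalue λ = 1 with algebraic multiplicity 2.
Eigenvector v = (1,-1); generalized eigenvector w with (A-λI)w=v is (-3,2).
General solution: e^(t)[K_1·v + K_2·(t·v + w)].
Applying u(0)=2, v(0)=-2 gives K_1=2, K_2=0.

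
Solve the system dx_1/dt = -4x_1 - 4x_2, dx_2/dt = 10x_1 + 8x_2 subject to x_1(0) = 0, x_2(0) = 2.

Coefficient matrix A = [[-4, -4], [10, 8]].
Characteristic polynomial det(A - λI) = λ^2 - 4λ + 8 = 0.
Eigenvalues λ = 2 ± 2i (complex conjugate pair).
For λ=2+2i: an eigenvector is (-1,2) - i(-1,1) = (-1 + i, 2 - i).
A real fundamental pair from Re and Im of e^((2+2i)t)v: X_1 = e^(2t)(cos(2t)·(-1,2) + sin(2t)·(-1,1)), X_2 = e^(2t)(sin(2t)·(-1,2) - cos(2t)·(-1,1)).
General solution: c_1X_1 + c_2X_2.
Applying x_1(0)=0, x_2(0)=2 gives c_1=2, c_2=2.

x_1(t) = -4e^(2t)sin(2t), x_2(t) = 6e^(2t)sin(2t) + 2e^(2t)cos(2t)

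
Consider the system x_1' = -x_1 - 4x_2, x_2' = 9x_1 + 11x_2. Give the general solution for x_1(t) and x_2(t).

Coefficient matrix A = [[-1, -4], [9, 11]].
Characteristic polynomial det(A - λI) = λ^2 - 10λ + 25 = 0.
Single eigenvalue λ = 5 with algebraic multiplicity 2.
Eigenvector v = (2,-3); generalized eigenvector w with (A-λI)w=v is (1,-2).
General solution: e^(5t)[K_1·v + K_2·(t·v + w)].

x_1(t) = 2K_1e^(5t) + 2K_2te^(5t) + K_2e^(5t), x_2(t) = -3K_1e^(5t) - 3K_2te^(5t) - 2K_2e^(5t)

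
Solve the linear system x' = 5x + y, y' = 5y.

x(t) = c_1e^(5t) + c_2te^(5t) - 3c_2e^(5t), y(t) = c_2e^(5t)

Coefficient matrix A = [[5, 1], [0, 5]].
Characteristic polynomial det(A - λI) = λ^2 - 10λ + 25 = 0.
Single eigenvalue λ = 5 with algebraic multiplicity 2.
Eigenvector v = (1,0); generalized eigenvector w with (A-λI)w=v is (-3,1).
General solution: e^(5t)[c_1·v + c_2·(t·v + w)].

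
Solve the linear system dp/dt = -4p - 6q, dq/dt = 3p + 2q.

p(t) = -K_1e^(-t)sin(3t) + K_1e^(-t)cos(3t) + K_2e^(-t)sin(3t) + K_2e^(-t)cos(3t), q(t) = K_1e^(-t)sin(3t) - K_2e^(-t)cos(3t)

Coefficient matrix A = [[-4, -6], [3, 2]].
Characteristic polynomial det(A - λI) = λ^2 + 2λ + 10 = 0.
Eigenvalues λ = -1 ± 3i (complex conjugate pair).
For λ=-1+3i: an eigenvector is (1,0) - i(-1,1) = (1 + i, 0 - i).
A real fundamental pair from Re and Im of e^((-1+3i)t)v: X_1 = e^(-t)(cos(3t)·(1,0) + sin(3t)·(-1,1)), X_2 = e^(-t)(sin(3t)·(1,0) - cos(3t)·(-1,1)).
General solution: K_1X_1 + K_2X_2.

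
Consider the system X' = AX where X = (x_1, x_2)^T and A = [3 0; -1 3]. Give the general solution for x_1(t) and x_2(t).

x_1(t) = C_2e^(3t), x_2(t) = -C_1e^(3t) - C_2te^(3t) + 3C_2e^(3t)

Coefficient matrix A = [[3, 0], [-1, 3]].
Characteristic polynomial det(A - λI) = λ^2 - 6λ + 9 = 0.
Single eigenvalue λ = 3 with algebraic multiplicity 2.
Eigenvector v = (0,-1); generalized eigenvector w with (A-λI)w=v is (1,3).
General solution: e^(3t)[C_1·v + C_2·(t·v + w)].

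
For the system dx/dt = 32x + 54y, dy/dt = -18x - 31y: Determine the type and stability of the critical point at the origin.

A = [[32,54],[-18,-31]]; det(A-λI) = λ^2 - λ - 20.
λ = -4, 5: opposite signs.

saddle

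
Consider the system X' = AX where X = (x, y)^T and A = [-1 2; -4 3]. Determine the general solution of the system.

Coefficient matrix A = [[-1, 2], [-4, 3]].
Characteristic polynomial det(A - λI) = λ^2 - 2λ + 5 = 0.
Eigenvalues λ = 1 ± 2i (complex conjugate pair).
For λ=1+2i: an eigenvector is (-1,-1) - i(0,1) = (-1, -1 - i).
A real fundamental pair from Re and Im of e^((1+2i)t)v: X_1 = e^(t)(cos(2t)·(-1,-1) + sin(2t)·(0,1)), X_2 = e^(t)(sin(2t)·(-1,-1) - cos(2t)·(0,1)).
General solution: C_1X_1 + C_2X_2.

x(t) = -C_1e^(t)cos(2t) - C_2e^(t)sin(2t), y(t) = C_1e^(t)sin(2t) - C_1e^(t)cos(2t) - C_2e^(t)sin(2t) - C_2e^(t)cos(2t)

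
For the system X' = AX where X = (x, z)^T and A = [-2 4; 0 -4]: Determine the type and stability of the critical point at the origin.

stable node

A = [[-2,4],[0,-4]]; det(A-λI) = λ^2 + 6λ + 8.
λ = -4, -2: both negative.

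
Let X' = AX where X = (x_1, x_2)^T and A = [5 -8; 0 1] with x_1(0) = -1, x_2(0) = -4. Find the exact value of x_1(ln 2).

A = [[5,-8],[0,1]]; eigenvalues λ = 1, 5.
Eigenvectors: (2,1) for λ=1, (-1,0) for λ=5.
From the initial condition, c_1 = -4, c_2 = -7.
x_1(ln 2) = (-4)(2^1)(2) + (-7)(2^5)(-1) = 208.

208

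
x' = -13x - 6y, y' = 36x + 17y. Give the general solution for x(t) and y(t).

Coefficient matrix A = [[-13, -6], [36, 17]].
Characteristic polynomial det(A - λI) = λ^2 - 4λ - 5 = 0.
Eigenvalues λ = 5, -1.
For λ=5: (A-λI) row 1 is [-18, -6], so an eigenvector is (-1, 3).
For λ=-1: (A-λI) row 1 is [-12, -6], so an eigenvector is (-1, 2).
General solution: C_1e^(5t)(-1,3) + C_2e^(-t)(-1,2).

x(t) = -C_1e^(5t) - C_2e^(-t), y(t) = 3C_1e^(5t) + 2C_2e^(-t)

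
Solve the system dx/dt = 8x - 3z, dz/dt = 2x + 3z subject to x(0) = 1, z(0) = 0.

x(t) = 3e^(6t) - 2e^(5t), z(t) = 2e^(6t) - 2e^(5t)

Coefficient matrix A = [[8, -3], [2, 3]].
Characteristic polynomial det(A - λI) = λ^2 - 11λ + 30 = 0.
Eigenvalues λ = 6, 5.
For λ=6: (A-λI) row 1 is [2, -3], so an eigenvector is (-3, -2).
For λ=5: (A-λI) row 1 is [3, -3], so an eigenvector is (1, 1).
General solution: C_1e^(6t)(-3,-2) + C_2e^(5t)(1,1).
Applying x(0)=1, z(0)=0 gives C_1=-1, C_2=-2.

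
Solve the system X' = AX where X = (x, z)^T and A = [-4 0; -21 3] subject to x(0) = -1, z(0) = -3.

Coefficient matrix A = [[-4, 0], [-21, 3]].
Characteristic polynomial det(A - λI) = λ^2 + λ - 12 = 0.
Eigenvalues λ = 3, -4.
For λ=3: (A-λI) row 1 is [-7, 0], so an eigenvector is (0, 1).
For λ=-4: (A-λI) row 2 is [-21, 7], so an eigenvector is (1, 3).
General solution: K_1e^(3t)(0,1) + K_2e^(-4t)(1,3).
Applying x(0)=-1, z(0)=-3 gives K_1=0, K_2=-1.

x(t) = -e^(-4t), z(t) = -3e^(-4t)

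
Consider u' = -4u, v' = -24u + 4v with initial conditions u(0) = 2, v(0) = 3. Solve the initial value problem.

Coefficient matrix A = [[-4, 0], [-24, 4]].
Characteristic polynomial det(A - λI) = λ^2 - 16 = 0.
Eigenvalues λ = -4, 4.
For λ=-4: (A-λI) row 2 is [-24, 8], so an eigenvector is (1, 3).
For λ=4: (A-λI) row 1 is [-8, 0], so an eigenvector is (0, -1).
General solution: c_1e^(-4t)(1,3) + c_2e^(4t)(0,-1).
Applying u(0)=2, v(0)=3 gives c_1=2, c_2=3.

u(t) = 2e^(-4t), v(t) = -3e^(4t) + 6e^(-4t)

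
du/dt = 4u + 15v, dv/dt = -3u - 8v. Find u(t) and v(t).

Coefficient matrix A = [[4, 15], [-3, -8]].
Characteristic polynomial det(A - λI) = λ^2 + 4λ + 13 = 0.
Eigenvalues λ = -2 ± 3i (complex conjugate pair).
For λ=-2+3i: an eigenvector is (1,0) - i(2,-1) = (1 - 2i, 0 + i).
A real fundamental pair from Re and Im of e^((-2+3i)t)v: X_1 = e^(-2t)(cos(3t)·(1,0) + sin(3t)·(2,-1)), X_2 = e^(-2t)(sin(3t)·(1,0) - cos(3t)·(2,-1)).
General solution: c_1X_1 + c_2X_2.

u(t) = 2c_1e^(-2t)sin(3t) + c_1e^(-2t)cos(3t) + c_2e^(-2t)sin(3t) - 2c_2e^(-2t)cos(3t), v(t) = -c_1e^(-2t)sin(3t) + c_2e^(-2t)cos(3t)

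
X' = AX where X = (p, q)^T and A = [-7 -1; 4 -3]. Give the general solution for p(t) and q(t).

p(t) = C_1e^(-5t) + C_2te^(-5t) - C_2e^(-5t), q(t) = -2C_1e^(-5t) - 2C_2te^(-5t) + C_2e^(-5t)

Coefficient matrix A = [[-7, -1], [4, -3]].
Characteristic polynomial det(A - λI) = λ^2 + 10λ + 25 = 0.
Single eigenvalue λ = -5 with algebraic multiplicity 2.
Eigenvector v = (1,-2); generalized eigenvector w with (A-λI)w=v is (-1,1).
General solution: e^(-5t)[C_1·v + C_2·(t·v + w)].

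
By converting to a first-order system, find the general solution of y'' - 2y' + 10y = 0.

Let x_1 = y, x_2 = y'. Then x_1' = x_2 and x_2' = -10x_1 + 2x_2.
A = [[0,1],[-10,2]]; det(A-λI) = λ^2 - 2λ + 10.
Eigenvalues λ = 1 ± 3i.

y(t) = c_1e^(t)cos(3t) + c_2e^(t)sin(3t)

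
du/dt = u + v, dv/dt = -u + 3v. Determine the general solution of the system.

u(t) = -c_1e^(2t) - c_2te^(2t) + c_2e^(2t), v(t) = -c_1e^(2t) - c_2te^(2t)

Coefficient matrix A = [[1, 1], [-1, 3]].
Characteristic polynomial det(A - λI) = λ^2 - 4λ + 4 = 0.
Single eigenvalue λ = 2 with algebraic multiplicity 2.
Eigenvector v = (-1,-1); generalized eigenvector w with (A-λI)w=v is (1,0).
General solution: e^(2t)[c_1·v + c_2·(t·v + w)].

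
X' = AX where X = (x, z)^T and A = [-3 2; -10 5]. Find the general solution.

x(t) = -C_1e^(t)sin(2t) + C_2e^(t)cos(2t), z(t) = -2C_1e^(t)sin(2t) - C_1e^(t)cos(2t) - C_2e^(t)sin(2t) + 2C_2e^(t)cos(2t)

Coefficient matrix A = [[-3, 2], [-10, 5]].
Characteristic polynomial det(A - λI) = λ^2 - 2λ + 5 = 0.
Eigenvalues λ = 1 ± 2i (complex conjugate pair).
For λ=1+2i: an eigenvector is (0,-1) - i(-1,-2) = (0 + i, -1 + 2i).
A real fundamental pair from Re and Im of e^((1+2i)t)v: X_1 = e^(t)(cos(2t)·(0,-1) + sin(2t)·(-1,-2)), X_2 = e^(t)(sin(2t)·(0,-1) - cos(2t)·(-1,-2)).
General solution: C_1X_1 + C_2X_2.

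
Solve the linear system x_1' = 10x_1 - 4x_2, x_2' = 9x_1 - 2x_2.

x_1(t) = 2K_1e^(4t) + 2K_2te^(4t) + K_2e^(4t), x_2(t) = 3K_1e^(4t) + 3K_2te^(4t) + K_2e^(4t)

Coefficient matrix A = [[10, -4], [9, -2]].
Characteristic polynomial det(A - λI) = λ^2 - 8λ + 16 = 0.
Single eigenvalue λ = 4 with algebraic multiplicity 2.
Eigenvector v = (2,3); generalized eigenvector w with (A-λI)w=v is (1,1).
General solution: e^(4t)[K_1·v + K_2·(t·v + w)].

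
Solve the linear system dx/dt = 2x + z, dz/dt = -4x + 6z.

Coefficient matrix A = [[2, 1], [-4, 6]].
Characteristic polynomial det(A - λI) = λ^2 - 8λ + 16 = 0.
Single eigenvalue λ = 4 with algebraic multiplicity 2.
Eigenvector v = (-1,-2); generalized eigenvector w with (A-λI)w=v is (1,1).
General solution: e^(4t)[c_1·v + c_2·(t·v + w)].

x(t) = -c_1e^(4t) - c_2te^(4t) + c_2e^(4t), z(t) = -2c_1e^(4t) - 2c_2te^(4t) + c_2e^(4t)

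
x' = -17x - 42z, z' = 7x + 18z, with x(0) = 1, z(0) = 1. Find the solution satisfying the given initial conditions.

x(t) = -8e^(4t) + 9e^(-3t), z(t) = 4e^(4t) - 3e^(-3t)

Coefficient matrix A = [[-17, -42], [7, 18]].
Characteristic polynomial det(A - λI) = λ^2 - λ - 12 = 0.
Eigenvalues λ = -3, 4.
For λ=-3: (A-λI) row 1 is [-14, -42], so an eigenvector is (-3, 1).
For λ=4: (A-λI) row 1 is [-21, -42], so an eigenvector is (2, -1).
General solution: K_1e^(-3t)(-3,1) + K_2e^(4t)(2,-1).
Applying x(0)=1, z(0)=1 gives K_1=-3, K_2=-4.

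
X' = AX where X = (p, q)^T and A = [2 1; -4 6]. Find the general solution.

Coefficient matrix A = [[2, 1], [-4, 6]].
Characteristic polynomial det(A - λI) = λ^2 - 8λ + 16 = 0.
Single eigenvalue λ = 4 with algebraic multiplicity 2.
Eigenvector v = (-1,-2); generalized eigenvector w with (A-λI)w=v is (0,-1).
General solution: e^(4t)[K_1·v + K_2·(t·v + w)].

p(t) = -K_1e^(4t) - K_2te^(4t), q(t) = -2K_1e^(4t) - 2K_2te^(4t) - K_2e^(4t)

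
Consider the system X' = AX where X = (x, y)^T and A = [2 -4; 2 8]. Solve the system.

x(t) = c_1e^(6t) - 2c_2e^(4t), y(t) = -c_1e^(6t) + c_2e^(4t)

Coefficient matrix A = [[2, -4], [2, 8]].
Characteristic polynomial det(A - λI) = λ^2 - 10λ + 24 = 0.
Eigenvalues λ = 6, 4.
For λ=6: (A-λI) row 1 is [-4, -4], so an eigenvector is (1, -1).
For λ=4: (A-λI) row 1 is [-2, -4], so an eigenvector is (-2, 1).
General solution: c_1e^(6t)(1,-1) + c_2e^(4t)(-2,1).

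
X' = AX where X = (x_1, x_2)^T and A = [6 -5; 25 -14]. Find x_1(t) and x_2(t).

x_1(t) = -C_1e^(-4t)cos(5t) - C_2e^(-4t)sin(5t), x_2(t) = -C_1e^(-4t)sin(5t) - 2C_1e^(-4t)cos(5t) - 2C_2e^(-4t)sin(5t) + C_2e^(-4t)cos(5t)

Coefficient matrix A = [[6, -5], [25, -14]].
Characteristic polynomial det(A - λI) = λ^2 + 8λ + 41 = 0.
Eigenvalues λ = -4 ± 5i (complex conjugate pair).
For λ=-4+5i: an eigenvector is (-1,-2) - i(0,-1) = (-1, -2 + i).
A real fundamental pair from Re and Im of e^((-4+5i)t)v: X_1 = e^(-4t)(cos(5t)·(-1,-2) + sin(5t)·(0,-1)), X_2 = e^(-4t)(sin(5t)·(-1,-2) - cos(5t)·(0,-1)).
General solution: C_1X_1 + C_2X_2.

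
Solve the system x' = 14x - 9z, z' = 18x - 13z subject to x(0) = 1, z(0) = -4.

Coefficient matrix A = [[14, -9], [18, -13]].
Characteristic polynomial det(A - λI) = λ^2 - λ - 20 = 0.
Eigenvalues λ = -4, 5.
For λ=-4: (A-λI) row 1 is [18, -9], so an eigenvector is (-1, -2).
For λ=5: (A-λI) row 1 is [9, -9], so an eigenvector is (1, 1).
General solution: K_1e^(-4t)(-1,-2) + K_2e^(5t)(1,1).
Applying x(0)=1, z(0)=-4 gives K_1=5, K_2=6.

x(t) = 6e^(5t) - 5e^(-4t), z(t) = 6e^(5t) - 10e^(-4t)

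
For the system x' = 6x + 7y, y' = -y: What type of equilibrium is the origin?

saddle

A = [[6,7],[0,-1]]; det(A-λI) = λ^2 - 5λ - 6.
λ = 6, -1: opposite signs.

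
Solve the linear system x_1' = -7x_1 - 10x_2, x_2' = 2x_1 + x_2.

Coefficient matrix A = [[-7, -10], [2, 1]].
Characteristic polynomial det(A - λI) = λ^2 + 6λ + 13 = 0.
Eigenvalues λ = -3 ± 2i (complex conjugate pair).
For λ=-3+2i: an eigenvector is (1,0) - i(-2,1) = (1 + 2i, 0 - i).
A real fundamental pair from Re and Im of e^((-3+2i)t)v: X_1 = e^(-3t)(cos(2t)·(1,0) + sin(2t)·(-2,1)), X_2 = e^(-3t)(sin(2t)·(1,0) - cos(2t)·(-2,1)).
General solution: C_1X_1 + C_2X_2.

x_1(t) = -2C_1e^(-3t)sin(2t) + C_1e^(-3t)cos(2t) + C_2e^(-3t)sin(2t) + 2C_2e^(-3t)cos(2t), x_2(t) = C_1e^(-3t)sin(2t) - C_2e^(-3t)cos(2t)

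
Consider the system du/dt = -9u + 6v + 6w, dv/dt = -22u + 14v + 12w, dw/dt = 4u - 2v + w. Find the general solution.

Coefficient matrix A = [[-9, 6, 6], [-22, 14, 12], [4, -2, 1]].
det(A - λI) = 0 gives eigenvalues λ = 3, 2, 1.
For λ=3: eigenvector (1,2,0).
For λ=2: eigenvector (6,13,-2).
For λ=1: eigenvector (-3,-6,1).
General solution: C_1e^(3t)(1,2,0) + C_2e^(2t)(6,13,-2) + C_3e^(t)(-3,-6,1).

u(t) = C_1e^(3t) + 6C_2e^(2t) - 3C_3e^(t), v(t) = 2C_1e^(3t) + 13C_2e^(2t) - 6C_3e^(t), w(t) = -2C_2e^(2t) + C_3e^(t)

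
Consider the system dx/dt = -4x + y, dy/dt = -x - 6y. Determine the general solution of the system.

x(t) = c_1e^(-5t) + c_2te^(-5t) - 2c_2e^(-5t), y(t) = -c_1e^(-5t) - c_2te^(-5t) + 3c_2e^(-5t)

Coefficient matrix A = [[-4, 1], [-1, -6]].
Characteristic polynomial det(A - λI) = λ^2 + 10λ + 25 = 0.
Single eigenvalue λ = -5 with algebraic multiplicity 2.
Eigenvector v = (1,-1); generalized eigenvector w with (A-λI)w=v is (-2,3).
General solution: e^(-5t)[c_1·v + c_2·(t·v + w)].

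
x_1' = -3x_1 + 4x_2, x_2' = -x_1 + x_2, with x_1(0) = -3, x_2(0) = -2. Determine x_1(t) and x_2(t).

x_1(t) = -2te^(-t) - 3e^(-t), x_2(t) = -te^(-t) - 2e^(-t)

Coefficient matrix A = [[-3, 4], [-1, 1]].
Characteristic polynomial det(A - λI) = λ^2 + 2λ + 1 = 0.
Single eigenvalue λ = -1 with algebraic multiplicity 2.
Eigenvector v = (-2,-1); generalized eigenvector w with (A-λI)w=v is (3,1).
General solution: e^(-t)[K_1·v + K_2·(t·v + w)].
Applying x_1(0)=-3, x_2(0)=-2 gives K_1=3, K_2=1.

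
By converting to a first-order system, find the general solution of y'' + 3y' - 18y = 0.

Let x_1 = y, x_2 = y'. Then x_1' = x_2 and x_2' = 18x_1 - 3x_2.
A = [[0,1],[18,-3]]; det(A-λI) = λ^2 + 3λ - 18.
Eigenvalues λ = -6, 3 with eigenvectors (1,-6), (1,3).

y(t) = K_1e^(-6t) + K_2e^(3t)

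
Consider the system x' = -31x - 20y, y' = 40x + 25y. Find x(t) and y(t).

Coefficient matrix A = [[-31, -20], [40, 25]].
Characteristic polynomial det(A - λI) = λ^2 + 6λ + 25 = 0.
Eigenvalues λ = -3 ± 4i (complex conjugate pair).
For λ=-3+4i: an eigenvector is (-2,3) - i(-1,1) = (-2 + i, 3 - i).
A real fundamental pair from Re and Im of e^((-3+4i)t)v: X_1 = e^(-3t)(cos(4t)·(-2,3) + sin(4t)·(-1,1)), X_2 = e^(-3t)(sin(4t)·(-2,3) - cos(4t)·(-1,1)).
General solution: K_1X_1 + K_2X_2.

x(t) = -K_1e^(-3t)sin(4t) - 2K_1e^(-3t)cos(4t) - 2K_2e^(-3t)sin(4t) + K_2e^(-3t)cos(4t), y(t) = K_1e^(-3t)sin(4t) + 3K_1e^(-3t)cos(4t) + 3K_2e^(-3t)sin(4t) - K_2e^(-3t)cos(4t)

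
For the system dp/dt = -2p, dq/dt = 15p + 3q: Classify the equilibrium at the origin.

A = [[-2,0],[15,3]]; det(A-λI) = λ^2 - λ - 6.
λ = 3, -2: opposite signs.

saddle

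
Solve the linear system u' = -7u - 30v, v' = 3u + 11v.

Coefficient matrix A = [[-7, -30], [3, 11]].
Characteristic polynomial det(A - λI) = λ^2 - 4λ + 13 = 0.
Eigenvalues λ = 2 ± 3i (complex conjugate pair).
For λ=2+3i: an eigenvector is (-1,0) - i(3,-1) = (-1 - 3i, 0 + i).
A real fundamental pair from Re and Im of e^((2+3i)t)v: X_1 = e^(2t)(cos(3t)·(-1,0) + sin(3t)·(3,-1)), X_2 = e^(2t)(sin(3t)·(-1,0) - cos(3t)·(3,-1)).
General solution: c_1X_1 + c_2X_2.

u(t) = 3c_1e^(2t)sin(3t) - c_1e^(2t)cos(3t) - c_2e^(2t)sin(3t) - 3c_2e^(2t)cos(3t), v(t) = -c_1e^(2t)sin(3t) + c_2e^(2t)cos(3t)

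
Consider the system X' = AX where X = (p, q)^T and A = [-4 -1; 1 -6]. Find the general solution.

Coefficient matrix A = [[-4, -1], [1, -6]].
Characteristic polynomial det(A - λI) = λ^2 + 10λ + 25 = 0.
Single eigenvalue λ = -5 with algebraic multiplicity 2.
Eigenvector v = (1,1); generalized eigenvector w with (A-λI)w=v is (-1,-2).
General solution: e^(-5t)[K_1·v + K_2·(t·v + w)].

p(t) = K_1e^(-5t) + K_2te^(-5t) - K_2e^(-5t), q(t) = K_1e^(-5t) + K_2te^(-5t) - 2K_2e^(-5t)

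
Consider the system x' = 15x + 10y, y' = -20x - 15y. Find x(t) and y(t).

x(t) = c_1e^(5t) - c_2e^(-5t), y(t) = -c_1e^(5t) + 2c_2e^(-5t)

Coefficient matrix A = [[15, 10], [-20, -15]].
Characteristic polynomial det(A - λI) = λ^2 - 25 = 0.
Eigenvalues λ = 5, -5.
For λ=5: (A-λI) row 1 is [10, 10], so an eigenvector is (1, -1).
For λ=-5: (A-λI) row 1 is [20, 10], so an eigenvector is (-1, 2).
General solution: c_1e^(5t)(1,-1) + c_2e^(-5t)(-1,2).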